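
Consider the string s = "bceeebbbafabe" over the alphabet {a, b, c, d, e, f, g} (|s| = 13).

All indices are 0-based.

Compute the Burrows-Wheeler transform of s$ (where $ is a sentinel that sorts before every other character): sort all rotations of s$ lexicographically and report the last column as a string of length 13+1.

rank  rotation        last
    0  $bceeebbbafabe  e
    1  abe$bceeebbbaf  f
    2  afabe$bceeebbb  b
    3  bafabe$bceeebb  b
    4  bbafabe$bceeeb  b
    5  bbbafabe$bceee  e
    6  bceeebbbafabe$  $
    7  be$bceeebbbafa  a
    8  ceeebbbafabe$b  b
    9  e$bceeebbbafab  b
   10  ebbbafabe$bcee  e
   11  eebbbafabe$bce  e
   12  eeebbbafabe$bc  c
   13  fabe$bceeebbba  a

efbbbe$abbeeca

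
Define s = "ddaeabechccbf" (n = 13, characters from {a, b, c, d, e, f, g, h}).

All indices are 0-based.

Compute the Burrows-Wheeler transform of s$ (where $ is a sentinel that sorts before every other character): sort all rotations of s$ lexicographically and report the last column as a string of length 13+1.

rank  rotation        last
    0  $ddaeabechccbf  f
    1  abechccbf$ddae  e
    2  aeabechccbf$dd  d
    3  bechccbf$ddaea  a
    4  bf$ddaeabechcc  c
    5  cbf$ddaeabechc  c
    6  ccbf$ddaeabech  h
    7  chccbf$ddaeabe  e
    8  daeabechccbf$d  d
    9  ddaeabechccbf$  $
   10  eabechccbf$dda  a
   11  echccbf$ddaeab  b
   12  f$ddaeabechccb  b
   13  hccbf$ddaeabec  c

fedacched$abbc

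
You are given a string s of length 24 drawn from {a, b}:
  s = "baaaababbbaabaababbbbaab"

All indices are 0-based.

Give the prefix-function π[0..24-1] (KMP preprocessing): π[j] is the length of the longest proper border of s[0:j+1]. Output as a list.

π[0] = 0
j=1 s[j]='a': π[1]=0 (border '')
j=2 s[j]='a': π[2]=0 (border '')
j=3 s[j]='a': π[3]=0 (border '')
j=4 s[j]='a': π[4]=0 (border '')
j=5 s[j]='b': π[5]=1 (border 'b')
j=6 s[j]='a': π[6]=2 (border 'ba')
j=7 s[j]='b': k: 2→0; π[7]=1 (border 'b')
j=8 s[j]='b': k: 1→0; π[8]=1 (border 'b')
j=9 s[j]='b': k: 1→0; π[9]=1 (border 'b')
j=10 s[j]='a': π[10]=2 (border 'ba')
j=11 s[j]='a': π[11]=3 (border 'baa')
j=12 s[j]='b': k: 3→0; π[12]=1 (border 'b')
j=13 s[j]='a': π[13]=2 (border 'ba')
j=14 s[j]='a': π[14]=3 (border 'baa')
j=15 s[j]='b': k: 3→0; π[15]=1 (border 'b')
j=16 s[j]='a': π[16]=2 (border 'ba')
j=17 s[j]='b': k: 2→0; π[17]=1 (border 'b')
j=18 s[j]='b': k: 1→0; π[18]=1 (border 'b')
j=19 s[j]='b': k: 1→0; π[19]=1 (border 'b')
j=20 s[j]='b': k: 1→0; π[20]=1 (border 'b')
j=21 s[j]='a': π[21]=2 (border 'ba')
j=22 s[j]='a': π[22]=3 (border 'baa')
j=23 s[j]='b': k: 3→0; π[23]=1 (border 'b')

[0, 0, 0, 0, 0, 1, 2, 1, 1, 1, 2, 3, 1, 2, 3, 1, 2, 1, 1, 1, 1, 2, 3, 1]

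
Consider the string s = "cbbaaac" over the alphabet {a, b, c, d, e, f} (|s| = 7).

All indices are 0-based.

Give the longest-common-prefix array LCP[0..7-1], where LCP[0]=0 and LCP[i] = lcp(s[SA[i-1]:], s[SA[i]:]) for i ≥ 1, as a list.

rank→(start, suffix):
  0 → (3, 'aaac')
  1 → (4, 'aac')
  2 → (5, 'ac')
  3 → (2, 'baaac')
  4 → (1, 'bbaaac')
  5 → (6, 'c')
  6 → (0, 'cbbaaac')

SA = [3, 4, 5, 2, 1, 6, 0]
i: (SA[i-1],SA[i]) lcp shared
  1: (3,4) 2 'aa'
  2: (4,5) 1 'a'
  3: (5,2) 0 ''
  4: (2,1) 1 'b'
  5: (1,6) 0 ''
  6: (6,0) 1 'c'

[0, 2, 1, 0, 1, 0, 1]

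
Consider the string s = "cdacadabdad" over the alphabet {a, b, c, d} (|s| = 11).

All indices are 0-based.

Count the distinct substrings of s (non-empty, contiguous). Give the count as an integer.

rank→(start, suffix):
  0 → (6, 'abdad')
  1 → (2, 'acadabdad')
  2 → (9, 'ad')
  3 → (4, 'adabdad')
  4 → (7, 'bdad')
  5 → (3, 'cadabdad')
  6 → (0, 'cdacadabdad')
  7 → (10, 'd')
  8 → (5, 'dabdad')
  9 → (1, 'dacadabdad')
  10 → (8, 'dad')

SA = [6, 2, 9, 4, 7, 3, 0, 10, 5, 1, 8]
[i] adj suffixes → lcp
  [1] 6/2 → 1 ('a')
  [2] 2/9 → 1 ('a')
  [3] 9/4 → 2 ('ad')
  [4] 4/7 → 0 ('')
  [5] 7/3 → 0 ('')
  [6] 3/0 → 1 ('c')
  [7] 0/10 → 0 ('')
  [8] 10/5 → 1 ('d')
  [9] 5/1 → 2 ('da')
  [10] 1/8 → 2 ('da')

n(n+1)/2 = 11·12/2 = 66
Σ LCP = 0 + 1 + 1 + 2 + 0 + 0 + 1 + 0 + 1 + 2 + 2 = 10
distinct = 66 − 10 = 56

56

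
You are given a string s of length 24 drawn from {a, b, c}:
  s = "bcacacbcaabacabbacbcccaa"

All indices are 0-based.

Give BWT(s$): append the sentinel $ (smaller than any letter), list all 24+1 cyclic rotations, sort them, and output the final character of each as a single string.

rank  rotation                   last
    0  $bcacacbcaabacabbacbcccaa  a
    1  a$bcacacbcaabacabbacbccca  a
    2  aa$bcacacbcaabacabbacbccc  c
    3  aabacabbacbcccaa$bcacacbc  c
    4  abacabbacbcccaa$bcacacbca  a
    5  abbacbcccaa$bcacacbcaabac  c
    6  acabbacbcccaa$bcacacbcaab  b
    7  acacbcaabacabbacbcccaa$bc  c
    8  acbcaabacabbacbcccaa$bcac  c
    9  acbcccaa$bcacacbcaabacabb  b
   10  bacabbacbcccaa$bcacacbcaa  a
   11  bacbcccaa$bcacacbcaabacab  b
   12  bbacbcccaa$bcacacbcaabaca  a
   13  bcaabacabbacbcccaa$bcacac  c
   14  bcacacbcaabacabbacbcccaa$  $
   15  bcccaa$bcacacbcaabacabbac  c
   16  caa$bcacacbcaabacabbacbcc  c
   17  caabacabbacbcccaa$bcacacb  b
   18  cabbacbcccaa$bcacacbcaaba  a
   19  cacacbcaabacabbacbcccaa$b  b
   20  cacbcaabacabbacbcccaa$bca  a
   21  cbcaabacabbacbcccaa$bcaca  a
   22  cbcccaa$bcacacbcaabacabba  a
   23  ccaa$bcacacbcaabacabbacbc  c
   24  cccaa$bcacacbcaabacabbacb  b

aaccacbccbabac$ccbabaaacb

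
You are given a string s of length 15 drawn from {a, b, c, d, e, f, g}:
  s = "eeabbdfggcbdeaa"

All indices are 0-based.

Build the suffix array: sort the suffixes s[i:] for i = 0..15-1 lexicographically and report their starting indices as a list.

rank | idx | suffix
   0 |  14 | a
   1 |  13 | aa
   2 |   2 | abbdfggcbdeaa
   3 |   3 | bbdfggcbdeaa
   4 |  10 | bdeaa
   5 |   4 | bdfggcbdeaa
   6 |   9 | cbdeaa
   7 |  11 | deaa
   8 |   5 | dfggcbdeaa
   9 |  12 | eaa
  10 |   1 | eabbdfggcbdeaa
  11 |   0 | eeabbdfggcbdeaa
  12 |   6 | fggcbdeaa
  13 |   8 | gcbdeaa
  14 |   7 | ggcbdeaa

[14, 13, 2, 3, 10, 4, 9, 11, 5, 12, 1, 0, 6, 8, 7]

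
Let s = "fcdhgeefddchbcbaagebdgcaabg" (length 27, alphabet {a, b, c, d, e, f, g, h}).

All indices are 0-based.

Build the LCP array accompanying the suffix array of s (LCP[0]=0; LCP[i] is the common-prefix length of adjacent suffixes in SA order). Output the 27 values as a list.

sorted suffixes:
  #0 SA[0]=23  'aabg'
  #1 SA[1]=15  'aagebdgcaabg'
  #2 SA[2]=24  'abg'
  #3 SA[3]=16  'agebdgcaabg'
  #4 SA[4]=14  'baagebdgcaabg'
  #5 SA[5]=12  'bcbaagebdgcaabg'
  #6 SA[6]=19  'bdgcaabg'
  #7 SA[7]=25  'bg'
  #8 SA[8]=22  'caabg'
  #9 SA[9]=13  'cbaagebdgcaabg'
  #10 SA[10]=1  'cdhgeefddchbcbaagebdgcaabg'
  #11 SA[11]=10  'chbcbaagebdgcaabg'
  #12 SA[12]=9  'dchbcbaagebdgcaabg'
  #13 SA[13]=8  'ddchbcbaagebdgcaabg'
  #14 SA[14]=20  'dgcaabg'
  #15 SA[15]=2  'dhgeefddchbcbaagebdgcaabg'
  #16 SA[16]=18  'ebdgcaabg'
  #17 SA[17]=5  'eefddchbcbaagebdgcaabg'
  #18 SA[18]=6  'efddchbcbaagebdgcaabg'
  #19 SA[19]=0  'fcdhgeefddchbcbaagebdgcaabg'
  #20 SA[20]=7  'fddchbcbaagebdgcaabg'
  #21 SA[21]=26  'g'
  #22 SA[22]=21  'gcaabg'
  #23 SA[23]=17  'gebdgcaabg'
  #24 SA[24]=4  'geefddchbcbaagebdgcaabg'
  #25 SA[25]=11  'hbcbaagebdgcaabg'
  #26 SA[26]=3  'hgeefddchbcbaagebdgcaabg'

SA = [23, 15, 24, 16, 14, 12, 19, 25, 22, 13, 1, 10, 9, 8, 20, 2, 18, 5, 6, 0, 7, 26, 21, 17, 4, 11, 3]
i: (SA[i-1],SA[i]) lcp shared
  1: (23,15) 2 'aa'
  2: (15,24) 1 'a'
  3: (24,16) 1 'a'
  4: (16,14) 0 ''
  5: (14,12) 1 'b'
  6: (12,19) 1 'b'
  7: (19,25) 1 'b'
  8: (25,22) 0 ''
  9: (22,13) 1 'c'
  10: (13,1) 1 'c'
  11: (1,10) 1 'c'
  12: (10,9) 0 ''
  13: (9,8) 1 'd'
  14: (8,20) 1 'd'
  15: (20,2) 1 'd'
  16: (2,18) 0 ''
  17: (18,5) 1 'e'
  18: (5,6) 1 'e'
  19: (6,0) 0 ''
  20: (0,7) 1 'f'
  21: (7,26) 0 ''
  22: (26,21) 1 'g'
  23: (21,17) 1 'g'
  24: (17,4) 2 'ge'
  25: (4,11) 0 ''
  26: (11,3) 1 'h'

[0, 2, 1, 1, 0, 1, 1, 1, 0, 1, 1, 1, 0, 1, 1, 1, 0, 1, 1, 0, 1, 0, 1, 1, 2, 0, 1]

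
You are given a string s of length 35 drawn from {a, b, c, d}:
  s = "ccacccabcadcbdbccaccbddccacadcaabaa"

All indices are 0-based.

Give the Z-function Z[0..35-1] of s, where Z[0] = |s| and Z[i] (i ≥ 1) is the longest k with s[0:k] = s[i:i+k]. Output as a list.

[35, 1, 0, 2, 3, 1, 0, 0, 1, 0, 0, 1, 0, 0, 0, 5, 1, 0, 2, 1, 0, 0, 0, 4, 1, 0, 1, 0, 0, 1, 0, 0, 0, 0, 0]

Z[0]=35
i=1: fresh scan; Z[1]=1 extend→box=[1,2)
i=2: fresh scan; Z[2]=0
i=3: fresh scan; Z[3]=2 extend→box=[3,5)
i=4: min(r-i=1, Z[1]=1)=1; Z[4]=3 extend→box=[4,7)
i=5: min(r-i=2, Z[1]=1)=1; Z[5]=1
i=6: min(r-i=1, Z[2]=0)=0; Z[6]=0
i=7: fresh scan; Z[7]=0
i=8: fresh scan; Z[8]=1 extend→box=[8,9)
i=9: fresh scan; Z[9]=0
i=10: fresh scan; Z[10]=0
i=11: fresh scan; Z[11]=1 extend→box=[11,12)
i=12: fresh scan; Z[12]=0
i=13: fresh scan; Z[13]=0
i=14: fresh scan; Z[14]=0
i=15: fresh scan; Z[15]=5 extend→box=[15,20)
i=16: min(r-i=4, Z[1]=1)=1; Z[16]=1
i=17: min(r-i=3, Z[2]=0)=0; Z[17]=0
i=18: min(r-i=2, Z[3]=2)=2; Z[18]=2
i=19: min(r-i=1, Z[4]=3)=1; Z[19]=1
i=20: fresh scan; Z[20]=0
i=21: fresh scan; Z[21]=0
i=22: fresh scan; Z[22]=0
i=23: fresh scan; Z[23]=4 extend→box=[23,27)
i=24: min(r-i=3, Z[1]=1)=1; Z[24]=1
i=25: min(r-i=2, Z[2]=0)=0; Z[25]=0
i=26: min(r-i=1, Z[3]=2)=1; Z[26]=1
i=27: fresh scan; Z[27]=0
i=28: fresh scan; Z[28]=0
i=29: fresh scan; Z[29]=1 extend→box=[29,30)
i=30: fresh scan; Z[30]=0
i=31: fresh scan; Z[31]=0
i=32: fresh scan; Z[32]=0
i=33: fresh scan; Z[33]=0
i=34: fresh scan; Z[34]=0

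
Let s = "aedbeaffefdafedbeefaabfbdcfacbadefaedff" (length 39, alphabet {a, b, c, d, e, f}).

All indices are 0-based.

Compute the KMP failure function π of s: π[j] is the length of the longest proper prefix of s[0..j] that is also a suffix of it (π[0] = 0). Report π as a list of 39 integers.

π[0] = 0
j=1 s[j]='e': π[1]=0 (border '')
j=2 s[j]='d': π[2]=0 (border '')
j=3 s[j]='b': π[3]=0 (border '')
j=4 s[j]='e': π[4]=0 (border '')
j=5 s[j]='a': π[5]=1 (border 'a')
j=6 s[j]='f': k: 1→0; π[6]=0 (border '')
j=7 s[j]='f': π[7]=0 (border '')
j=8 s[j]='e': π[8]=0 (border '')
j=9 s[j]='f': π[9]=0 (border '')
j=10 s[j]='d': π[10]=0 (border '')
j=11 s[j]='a': π[11]=1 (border 'a')
j=12 s[j]='f': k: 1→0; π[12]=0 (border '')
j=13 s[j]='e': π[13]=0 (border '')
j=14 s[j]='d': π[14]=0 (border '')
j=15 s[j]='b': π[15]=0 (border '')
j=16 s[j]='e': π[16]=0 (border '')
j=17 s[j]='e': π[17]=0 (border '')
j=18 s[j]='f': π[18]=0 (border '')
j=19 s[j]='a': π[19]=1 (border 'a')
j=20 s[j]='a': k: 1→0; π[20]=1 (border 'a')
j=21 s[j]='b': k: 1→0; π[21]=0 (border '')
j=22 s[j]='f': π[22]=0 (border '')
j=23 s[j]='b': π[23]=0 (border '')
j=24 s[j]='d': π[24]=0 (border '')
j=25 s[j]='c': π[25]=0 (border '')
j=26 s[j]='f': π[26]=0 (border '')
j=27 s[j]='a': π[27]=1 (border 'a')
j=28 s[j]='c': k: 1→0; π[28]=0 (border '')
j=29 s[j]='b': π[29]=0 (border '')
j=30 s[j]='a': π[30]=1 (border 'a')
j=31 s[j]='d': k: 1→0; π[31]=0 (border '')
j=32 s[j]='e': π[32]=0 (border '')
j=33 s[j]='f': π[33]=0 (border '')
j=34 s[j]='a': π[34]=1 (border 'a')
j=35 s[j]='e': π[35]=2 (border 'ae')
j=36 s[j]='d': π[36]=3 (border 'aed')
j=37 s[j]='f': k: 3→0; π[37]=0 (border '')
j=38 s[j]='f': π[38]=0 (border '')

[0, 0, 0, 0, 0, 1, 0, 0, 0, 0, 0, 1, 0, 0, 0, 0, 0, 0, 0, 1, 1, 0, 0, 0, 0, 0, 0, 1, 0, 0, 1, 0, 0, 0, 1, 2, 3, 0, 0]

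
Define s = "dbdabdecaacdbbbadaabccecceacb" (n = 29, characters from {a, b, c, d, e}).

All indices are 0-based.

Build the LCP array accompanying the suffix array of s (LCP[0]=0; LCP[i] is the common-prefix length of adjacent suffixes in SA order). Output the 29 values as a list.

[0, 2, 1, 2, 1, 2, 1, 0, 1, 1, 2, 1, 1, 2, 0, 1, 1, 3, 1, 1, 2, 0, 2, 1, 2, 1, 0, 1, 2]

rank | idx | suffix
   0 |  17 | aabccecceacb
   1 |   8 | aacdbbbadaabccecceacb
   2 |  18 | abccecceacb
   3 |   3 | abdecaacdbbbadaabccecceacb
   4 |  26 | acb
   5 |   9 | acdbbbadaabccecceacb
   6 |  15 | adaabccecceacb
   7 |  28 | b
   8 |  14 | badaabccecceacb
   9 |  13 | bbadaabccecceacb
  10 |  12 | bbbadaabccecceacb
  11 |  19 | bccecceacb
  12 |   1 | bdabdecaacdbbbadaabccecceacb
  13 |   4 | bdecaacdbbbadaabccecceacb
  14 |   7 | caacdbbbadaabccecceacb
  15 |  27 | cb
  16 |  23 | cceacb
  17 |  20 | ccecceacb
  18 |  10 | cdbbbadaabccecceacb
  19 |  24 | ceacb
  20 |  21 | cecceacb
  21 |  16 | daabccecceacb
  22 |   2 | dabdecaacdbbbadaabccecceacb
  23 |  11 | dbbbadaabccecceacb
  24 |   0 | dbdabdecaacdbbbadaabccecceacb
  25 |   5 | decaacdbbbadaabccecceacb
  26 |  25 | eacb
  27 |   6 | ecaacdbbbadaabccecceacb
  28 |  22 | ecceacb

SA = [17, 8, 18, 3, 26, 9, 15, 28, 14, 13, 12, 19, 1, 4, 7, 27, 23, 20, 10, 24, 21, 16, 2, 11, 0, 5, 25, 6, 22]
rank  pair      lcp
   1  s[17:],s[8:]  2  'aa'
   2  s[8:],s[18:]  1  'a'
   3  s[18:],s[3:]  2  'ab'
   4  s[3:],s[26:]  1  'a'
   5  s[26:],s[9:]  2  'ac'
   6  s[9:],s[15:]  1  'a'
   7  s[15:],s[28:]  0  ''
   8  s[28:],s[14:]  1  'b'
   9  s[14:],s[13:]  1  'b'
  10  s[13:],s[12:]  2  'bb'
  11  s[12:],s[19:]  1  'b'
  12  s[19:],s[1:]  1  'b'
  13  s[1:],s[4:]  2  'bd'
  14  s[4:],s[7:]  0  ''
  15  s[7:],s[27:]  1  'c'
  16  s[27:],s[23:]  1  'c'
  17  s[23:],s[20:]  3  'cce'
  18  s[20:],s[10:]  1  'c'
  19  s[10:],s[24:]  1  'c'
  20  s[24:],s[21:]  2  'ce'
  21  s[21:],s[16:]  0  ''
  22  s[16:],s[2:]  2  'da'
  23  s[2:],s[11:]  1  'd'
  24  s[11:],s[0:]  2  'db'
  25  s[0:],s[5:]  1  'd'
  26  s[5:],s[25:]  0  ''
  27  s[25:],s[6:]  1  'e'
  28  s[6:],s[22:]  2  'ec'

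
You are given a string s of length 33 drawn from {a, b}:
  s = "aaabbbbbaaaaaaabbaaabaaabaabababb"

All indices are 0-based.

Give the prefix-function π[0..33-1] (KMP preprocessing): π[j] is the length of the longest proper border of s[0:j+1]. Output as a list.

π[0] = 0
j=1 s[j]='a': π[1]=1 (border 'a')
j=2 s[j]='a': π[2]=2 (border 'aa')
j=3 s[j]='b': k: 2→1→0; π[3]=0 (border '')
j=4 s[j]='b': π[4]=0 (border '')
j=5 s[j]='b': π[5]=0 (border '')
j=6 s[j]='b': π[6]=0 (border '')
j=7 s[j]='b': π[7]=0 (border '')
j=8 s[j]='a': π[8]=1 (border 'a')
j=9 s[j]='a': π[9]=2 (border 'aa')
j=10 s[j]='a': π[10]=3 (border 'aaa')
j=11 s[j]='a': k: 3→2; π[11]=3 (border 'aaa')
j=12 s[j]='a': k: 3→2; π[12]=3 (border 'aaa')
j=13 s[j]='a': k: 3→2; π[13]=3 (border 'aaa')
j=14 s[j]='a': k: 3→2; π[14]=3 (border 'aaa')
j=15 s[j]='b': π[15]=4 (border 'aaab')
j=16 s[j]='b': π[16]=5 (border 'aaabb')
j=17 s[j]='a': k: 5→0; π[17]=1 (border 'a')
j=18 s[j]='a': π[18]=2 (border 'aa')
j=19 s[j]='a': π[19]=3 (border 'aaa')
j=20 s[j]='b': π[20]=4 (border 'aaab')
j=21 s[j]='a': k: 4→0; π[21]=1 (border 'a')
j=22 s[j]='a': π[22]=2 (border 'aa')
j=23 s[j]='a': π[23]=3 (border 'aaa')
j=24 s[j]='b': π[24]=4 (border 'aaab')
j=25 s[j]='a': k: 4→0; π[25]=1 (border 'a')
j=26 s[j]='a': π[26]=2 (border 'aa')
j=27 s[j]='b': k: 2→1→0; π[27]=0 (border '')
j=28 s[j]='a': π[28]=1 (border 'a')
j=29 s[j]='b': k: 1→0; π[29]=0 (border '')
j=30 s[j]='a': π[30]=1 (border 'a')
j=31 s[j]='b': k: 1→0; π[31]=0 (border '')
j=32 s[j]='b': π[32]=0 (border '')

[0, 1, 2, 0, 0, 0, 0, 0, 1, 2, 3, 3, 3, 3, 3, 4, 5, 1, 2, 3, 4, 1, 2, 3, 4, 1, 2, 0, 1, 0, 1, 0, 0]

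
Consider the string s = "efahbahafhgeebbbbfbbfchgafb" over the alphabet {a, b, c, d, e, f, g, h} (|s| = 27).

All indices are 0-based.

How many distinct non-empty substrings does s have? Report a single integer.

348

rank→(start, suffix):
  0 → (24, 'afb')
  1 → (7, 'afhgeebbbbfbbfchgafb')
  2 → (5, 'ahafhgeebbbbfbbfchgafb')
  3 → (2, 'ahbahafhgeebbbbfbbfchgafb')
  4 → (26, 'b')
  5 → (4, 'bahafhgeebbbbfbbfchgafb')
  6 → (13, 'bbbbfbbfchgafb')
  7 → (14, 'bbbfbbfchgafb')
  8 → (15, 'bbfbbfchgafb')
  9 → (18, 'bbfchgafb')
  10 → (16, 'bfbbfchgafb')
  11 → (19, 'bfchgafb')
  12 → (21, 'chgafb')
  13 → (12, 'ebbbbfbbfchgafb')
  14 → (11, 'eebbbbfbbfchgafb')
  15 → (0, 'efahbahafhgeebbbbfbbfchgafb')
  16 → (1, 'fahbahafhgeebbbbfbbfchgafb')
  17 → (25, 'fb')
  18 → (17, 'fbbfchgafb')
  19 → (20, 'fchgafb')
  20 → (8, 'fhgeebbbbfbbfchgafb')
  21 → (23, 'gafb')
  22 → (10, 'geebbbbfbbfchgafb')
  23 → (6, 'hafhgeebbbbfbbfchgafb')
  24 → (3, 'hbahafhgeebbbbfbbfchgafb')
  25 → (22, 'hgafb')
  26 → (9, 'hgeebbbbfbbfchgafb')

SA = [24, 7, 5, 2, 26, 4, 13, 14, 15, 18, 16, 19, 21, 12, 11, 0, 1, 25, 17, 20, 8, 23, 10, 6, 3, 22, 9]
rank  pair      lcp
   1  s[24:],s[7:]  2  'af'
   2  s[7:],s[5:]  1  'a'
   3  s[5:],s[2:]  2  'ah'
   4  s[2:],s[26:]  0  ''
   5  s[26:],s[4:]  1  'b'
   6  s[4:],s[13:]  1  'b'
   7  s[13:],s[14:]  3  'bbb'
   8  s[14:],s[15:]  2  'bb'
   9  s[15:],s[18:]  3  'bbf'
  10  s[18:],s[16:]  1  'b'
  11  s[16:],s[19:]  2  'bf'
  12  s[19:],s[21:]  0  ''
  13  s[21:],s[12:]  0  ''
  14  s[12:],s[11:]  1  'e'
  15  s[11:],s[0:]  1  'e'
  16  s[0:],s[1:]  0  ''
  17  s[1:],s[25:]  1  'f'
  18  s[25:],s[17:]  2  'fb'
  19  s[17:],s[20:]  1  'f'
  20  s[20:],s[8:]  1  'f'
  21  s[8:],s[23:]  0  ''
  22  s[23:],s[10:]  1  'g'
  23  s[10:],s[6:]  0  ''
  24  s[6:],s[3:]  1  'h'
  25  s[3:],s[22:]  1  'h'
  26  s[22:],s[9:]  2  'hg'

n(n+1)/2 = 27·28/2 = 378
Σ LCP = 0 + 2 + 1 + 2 + 0 + 1 + 1 + 3 + 2 + 3 + 1 + 2 + 0 + 0 + 1 + 1 + 0 + 1 + 2 + 1 + 1 + 0 + 1 + 0 + 1 + 1 + 2 = 30
distinct = 378 − 30 = 348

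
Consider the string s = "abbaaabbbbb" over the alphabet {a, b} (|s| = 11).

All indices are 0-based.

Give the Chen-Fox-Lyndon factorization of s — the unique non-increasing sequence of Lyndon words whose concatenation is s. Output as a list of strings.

["abb", "aaabbbbb"]

emit factor 1: 'abb' (i=0, period=3)
emit factor 2: 'aaabbbbb' (i=3, period=8)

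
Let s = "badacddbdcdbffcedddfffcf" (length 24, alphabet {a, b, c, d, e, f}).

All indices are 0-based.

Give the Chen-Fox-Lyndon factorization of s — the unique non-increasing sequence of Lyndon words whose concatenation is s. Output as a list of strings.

emit factor 1: 'b' (i=0, period=1)
emit factor 2: 'ad' (i=1, period=2)
emit factor 3: 'acddbdcdbffcedddfffcf' (i=3, period=21)

["b", "ad", "acddbdcdbffcedddfffcf"]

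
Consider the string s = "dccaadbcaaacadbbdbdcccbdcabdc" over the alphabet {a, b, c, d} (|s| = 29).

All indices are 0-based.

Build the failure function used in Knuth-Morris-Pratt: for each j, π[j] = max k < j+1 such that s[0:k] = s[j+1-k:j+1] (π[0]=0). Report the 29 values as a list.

π[0] = 0
j=1 s[j]='c': π[1]=0 (border '')
j=2 s[j]='c': π[2]=0 (border '')
j=3 s[j]='a': π[3]=0 (border '')
j=4 s[j]='a': π[4]=0 (border '')
j=5 s[j]='d': π[5]=1 (border 'd')
j=6 s[j]='b': k: 1→0; π[6]=0 (border '')
j=7 s[j]='c': π[7]=0 (border '')
j=8 s[j]='a': π[8]=0 (border '')
j=9 s[j]='a': π[9]=0 (border '')
j=10 s[j]='a': π[10]=0 (border '')
j=11 s[j]='c': π[11]=0 (border '')
j=12 s[j]='a': π[12]=0 (border '')
j=13 s[j]='d': π[13]=1 (border 'd')
j=14 s[j]='b': k: 1→0; π[14]=0 (border '')
j=15 s[j]='b': π[15]=0 (border '')
j=16 s[j]='d': π[16]=1 (border 'd')
j=17 s[j]='b': k: 1→0; π[17]=0 (border '')
j=18 s[j]='d': π[18]=1 (border 'd')
j=19 s[j]='c': π[19]=2 (border 'dc')
j=20 s[j]='c': π[20]=3 (border 'dcc')
j=21 s[j]='c': k: 3→0; π[21]=0 (border '')
j=22 s[j]='b': π[22]=0 (border '')
j=23 s[j]='d': π[23]=1 (border 'd')
j=24 s[j]='c': π[24]=2 (border 'dc')
j=25 s[j]='a': k: 2→0; π[25]=0 (border '')
j=26 s[j]='b': π[26]=0 (border '')
j=27 s[j]='d': π[27]=1 (border 'd')
j=28 s[j]='c': π[28]=2 (border 'dc')

[0, 0, 0, 0, 0, 1, 0, 0, 0, 0, 0, 0, 0, 1, 0, 0, 1, 0, 1, 2, 3, 0, 0, 1, 2, 0, 0, 1, 2]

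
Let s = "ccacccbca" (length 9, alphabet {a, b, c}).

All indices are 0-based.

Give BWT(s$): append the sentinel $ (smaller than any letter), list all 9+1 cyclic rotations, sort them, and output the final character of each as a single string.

rank  rotation    last
    0  $ccacccbca  a
    1  a$ccacccbc  c
    2  acccbca$cc  c
    3  bca$ccaccc  c
    4  ca$ccacccb  b
    5  cacccbca$c  c
    6  cbca$ccacc  c
    7  ccacccbca$  $
    8  ccbca$ccac  c
    9  cccbca$cca  a

acccbcc$ca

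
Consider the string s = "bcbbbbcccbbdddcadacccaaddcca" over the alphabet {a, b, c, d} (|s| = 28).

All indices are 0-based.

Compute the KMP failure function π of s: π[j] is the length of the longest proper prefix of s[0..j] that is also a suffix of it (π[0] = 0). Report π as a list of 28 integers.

[0, 0, 1, 1, 1, 1, 2, 0, 0, 1, 1, 0, 0, 0, 0, 0, 0, 0, 0, 0, 0, 0, 0, 0, 0, 0, 0, 0]

π[0] = 0
j=1 s[j]='c': π[1]=0 (border '')
j=2 s[j]='b': π[2]=1 (border 'b')
j=3 s[j]='b': k: 1→0; π[3]=1 (border 'b')
j=4 s[j]='b': k: 1→0; π[4]=1 (border 'b')
j=5 s[j]='b': k: 1→0; π[5]=1 (border 'b')
j=6 s[j]='c': π[6]=2 (border 'bc')
j=7 s[j]='c': k: 2→0; π[7]=0 (border '')
j=8 s[j]='c': π[8]=0 (border '')
j=9 s[j]='b': π[9]=1 (border 'b')
j=10 s[j]='b': k: 1→0; π[10]=1 (border 'b')
j=11 s[j]='d': k: 1→0; π[11]=0 (border '')
j=12 s[j]='d': π[12]=0 (border '')
j=13 s[j]='d': π[13]=0 (border '')
j=14 s[j]='c': π[14]=0 (border '')
j=15 s[j]='a': π[15]=0 (border '')
j=16 s[j]='d': π[16]=0 (border '')
j=17 s[j]='a': π[17]=0 (border '')
j=18 s[j]='c': π[18]=0 (border '')
j=19 s[j]='c': π[19]=0 (border '')
j=20 s[j]='c': π[20]=0 (border '')
j=21 s[j]='a': π[21]=0 (border '')
j=22 s[j]='a': π[22]=0 (border '')
j=23 s[j]='d': π[23]=0 (border '')
j=24 s[j]='d': π[24]=0 (border '')
j=25 s[j]='c': π[25]=0 (border '')
j=26 s[j]='c': π[26]=0 (border '')
j=27 s[j]='a': π[27]=0 (border '')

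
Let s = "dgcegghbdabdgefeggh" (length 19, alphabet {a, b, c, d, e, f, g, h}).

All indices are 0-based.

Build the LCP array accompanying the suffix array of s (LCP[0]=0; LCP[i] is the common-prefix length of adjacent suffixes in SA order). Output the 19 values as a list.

sorted suffixes:
  #0 SA[0]=9  'abdgefeggh'
  #1 SA[1]=7  'bdabdgefeggh'
  #2 SA[2]=10  'bdgefeggh'
  #3 SA[3]=2  'cegghbdabdgefeggh'
  #4 SA[4]=8  'dabdgefeggh'
  #5 SA[5]=0  'dgcegghbdabdgefeggh'
  #6 SA[6]=11  'dgefeggh'
  #7 SA[7]=13  'efeggh'
  #8 SA[8]=15  'eggh'
  #9 SA[9]=3  'egghbdabdgefeggh'
  #10 SA[10]=14  'feggh'
  #11 SA[11]=1  'gcegghbdabdgefeggh'
  #12 SA[12]=12  'gefeggh'
  #13 SA[13]=16  'ggh'
  #14 SA[14]=4  'gghbdabdgefeggh'
  #15 SA[15]=17  'gh'
  #16 SA[16]=5  'ghbdabdgefeggh'
  #17 SA[17]=18  'h'
  #18 SA[18]=6  'hbdabdgefeggh'

SA = [9, 7, 10, 2, 8, 0, 11, 13, 15, 3, 14, 1, 12, 16, 4, 17, 5, 18, 6]
[i] adj suffixes → lcp
  [1] 9/7 → 0 ('')
  [2] 7/10 → 2 ('bd')
  [3] 10/2 → 0 ('')
  [4] 2/8 → 0 ('')
  [5] 8/0 → 1 ('d')
  [6] 0/11 → 2 ('dg')
  [7] 11/13 → 0 ('')
  [8] 13/15 → 1 ('e')
  [9] 15/3 → 4 ('eggh')
  [10] 3/14 → 0 ('')
  [11] 14/1 → 0 ('')
  [12] 1/12 → 1 ('g')
  [13] 12/16 → 1 ('g')
  [14] 16/4 → 3 ('ggh')
  [15] 4/17 → 1 ('g')
  [16] 17/5 → 2 ('gh')
  [17] 5/18 → 0 ('')
  [18] 18/6 → 1 ('h')

[0, 0, 2, 0, 0, 1, 2, 0, 1, 4, 0, 0, 1, 1, 3, 1, 2, 0, 1]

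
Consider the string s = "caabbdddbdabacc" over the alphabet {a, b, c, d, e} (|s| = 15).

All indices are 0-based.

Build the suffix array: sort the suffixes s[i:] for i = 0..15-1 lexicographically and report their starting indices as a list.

sorted suffixes:
  #0 SA[0]=1  'aabbdddbdabacc'
  #1 SA[1]=10  'abacc'
  #2 SA[2]=2  'abbdddbdabacc'
  #3 SA[3]=12  'acc'
  #4 SA[4]=11  'bacc'
  #5 SA[5]=3  'bbdddbdabacc'
  #6 SA[6]=8  'bdabacc'
  #7 SA[7]=4  'bdddbdabacc'
  #8 SA[8]=14  'c'
  #9 SA[9]=0  'caabbdddbdabacc'
  #10 SA[10]=13  'cc'
  #11 SA[11]=9  'dabacc'
  #12 SA[12]=7  'dbdabacc'
  #13 SA[13]=6  'ddbdabacc'
  #14 SA[14]=5  'dddbdabacc'

[1, 10, 2, 12, 11, 3, 8, 4, 14, 0, 13, 9, 7, 6, 5]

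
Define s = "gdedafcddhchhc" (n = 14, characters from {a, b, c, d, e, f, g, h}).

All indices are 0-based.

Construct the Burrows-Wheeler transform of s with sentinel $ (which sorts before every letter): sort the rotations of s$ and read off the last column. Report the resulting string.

rank  rotation         last
    0  $gdedafcddhchhc  c
    1  afcddhchhc$gded  d
    2  c$gdedafcddhchh  h
    3  cddhchhc$gdedaf  f
    4  chhc$gdedafcddh  h
    5  dafcddhchhc$gde  e
    6  ddhchhc$gdedafc  c
    7  dedafcddhchhc$g  g
    8  dhchhc$gdedafcd  d
    9  edafcddhchhc$gd  d
   10  fcddhchhc$gdeda  a
   11  gdedafcddhchhc$  $
   12  hc$gdedafcddhch  h
   13  hchhc$gdedafcdd  d
   14  hhc$gdedafcddhc  c

cdhfhecgdda$hdc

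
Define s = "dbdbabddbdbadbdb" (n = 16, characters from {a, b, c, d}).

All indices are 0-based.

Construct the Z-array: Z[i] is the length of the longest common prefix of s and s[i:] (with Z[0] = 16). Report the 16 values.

[16, 0, 2, 0, 0, 0, 1, 5, 0, 2, 0, 0, 4, 0, 2, 0]

Z[0]=16
i=1: i≥r, start 0; Z[1]=0
i=2: i≥r, start 0; Z[2]=2 scan→box=[2,4)
i=3: min(r-i=1, Z[1]=0)=0; Z[3]=0
i=4: i≥r, start 0; Z[4]=0
i=5: i≥r, start 0; Z[5]=0
i=6: i≥r, start 0; Z[6]=1 scan→box=[6,7)
i=7: i≥r, start 0; Z[7]=5 scan→box=[7,12)
i=8: min(r-i=4, Z[1]=0)=0; Z[8]=0
i=9: min(r-i=3, Z[2]=2)=2; Z[9]=2
i=10: min(r-i=2, Z[3]=0)=0; Z[10]=0
i=11: min(r-i=1, Z[4]=0)=0; Z[11]=0
i=12: i≥r, start 0; Z[12]=4 scan→box=[12,16)
i=13: min(r-i=3, Z[1]=0)=0; Z[13]=0
i=14: min(r-i=2, Z[2]=2)=2; Z[14]=2
i=15: min(r-i=1, Z[3]=0)=0; Z[15]=0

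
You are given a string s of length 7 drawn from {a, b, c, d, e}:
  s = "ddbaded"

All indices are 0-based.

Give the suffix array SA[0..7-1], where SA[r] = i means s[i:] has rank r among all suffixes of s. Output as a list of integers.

[3, 2, 6, 1, 0, 4, 5]

rank→(start, suffix):
  0 → (3, 'aded')
  1 → (2, 'baded')
  2 → (6, 'd')
  3 → (1, 'dbaded')
  4 → (0, 'ddbaded')
  5 → (4, 'ded')
  6 → (5, 'ed')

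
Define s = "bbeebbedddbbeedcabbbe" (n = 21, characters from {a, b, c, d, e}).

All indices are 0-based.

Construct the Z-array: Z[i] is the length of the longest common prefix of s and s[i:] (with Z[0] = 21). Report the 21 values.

[21, 1, 0, 0, 3, 1, 0, 0, 0, 0, 4, 1, 0, 0, 0, 0, 0, 2, 3, 1, 0]

Z[0]=21
i=1: i≥r, start 0; Z[1]=1 scan→box=[1,2)
i=2: i≥r, start 0; Z[2]=0
i=3: i≥r, start 0; Z[3]=0
i=4: i≥r, start 0; Z[4]=3 scan→box=[4,7)
i=5: min(r-i=2, Z[1]=1)=1; Z[5]=1
i=6: min(r-i=1, Z[2]=0)=0; Z[6]=0
i=7: i≥r, start 0; Z[7]=0
i=8: i≥r, start 0; Z[8]=0
i=9: i≥r, start 0; Z[9]=0
i=10: i≥r, start 0; Z[10]=4 scan→box=[10,14)
i=11: min(r-i=3, Z[1]=1)=1; Z[11]=1
i=12: min(r-i=2, Z[2]=0)=0; Z[12]=0
i=13: min(r-i=1, Z[3]=0)=0; Z[13]=0
i=14: i≥r, start 0; Z[14]=0
i=15: i≥r, start 0; Z[15]=0
i=16: i≥r, start 0; Z[16]=0
i=17: i≥r, start 0; Z[17]=2 scan→box=[17,19)
i=18: min(r-i=1, Z[1]=1)=1; Z[18]=3 scan→box=[18,21)
i=19: min(r-i=2, Z[1]=1)=1; Z[19]=1
i=20: min(r-i=1, Z[2]=0)=0; Z[20]=0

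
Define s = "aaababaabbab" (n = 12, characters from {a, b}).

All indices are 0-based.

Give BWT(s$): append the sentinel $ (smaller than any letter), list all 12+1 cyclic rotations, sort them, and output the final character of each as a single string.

rank  rotation       last
    0  $aaababaabbab  b
    1  aaababaabbab$  $
    2  aababaabbab$a  a
    3  aabbab$aaabab  b
    4  ab$aaababaabb  b
    5  abaabbab$aaab  b
    6  ababaabbab$aa  a
    7  abbab$aaababa  a
    8  b$aaababaabba  a
    9  baabbab$aaaba  a
   10  bab$aaababaab  b
   11  babaabbab$aaa  a
   12  bbab$aaababaa  a

b$abbbaaaabaa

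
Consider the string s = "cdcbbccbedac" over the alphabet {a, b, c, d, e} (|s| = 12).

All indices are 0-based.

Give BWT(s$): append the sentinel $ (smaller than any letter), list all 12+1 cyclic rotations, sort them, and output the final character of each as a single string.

rank  rotation       last
    0  $cdcbbccbedac  c
    1  ac$cdcbbccbed  d
    2  bbccbedac$cdc  c
    3  bccbedac$cdcb  b
    4  bedac$cdcbbcc  c
    5  c$cdcbbccbeda  a
    6  cbbccbedac$cd  d
    7  cbedac$cdcbbc  c
    8  ccbedac$cdcbb  b
    9  cdcbbccbedac$  $
   10  dac$cdcbbccbe  e
   11  dcbbccbedac$c  c
   12  edac$cdcbbccb  b

cdcbcadcb$ecb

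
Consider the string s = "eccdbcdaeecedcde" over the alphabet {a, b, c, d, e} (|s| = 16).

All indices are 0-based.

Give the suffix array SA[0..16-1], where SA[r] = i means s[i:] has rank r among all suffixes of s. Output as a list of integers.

[7, 4, 1, 5, 2, 13, 10, 6, 3, 12, 14, 15, 0, 9, 11, 8]

rank | idx | suffix
   0 |   7 | aeecedcde
   1 |   4 | bcdaeecedcde
   2 |   1 | ccdbcdaeecedcde
   3 |   5 | cdaeecedcde
   4 |   2 | cdbcdaeecedcde
   5 |  13 | cde
   6 |  10 | cedcde
   7 |   6 | daeecedcde
   8 |   3 | dbcdaeecedcde
   9 |  12 | dcde
  10 |  14 | de
  11 |  15 | e
  12 |   0 | eccdbcdaeecedcde
  13 |   9 | ecedcde
  14 |  11 | edcde
  15 |   8 | eecedcde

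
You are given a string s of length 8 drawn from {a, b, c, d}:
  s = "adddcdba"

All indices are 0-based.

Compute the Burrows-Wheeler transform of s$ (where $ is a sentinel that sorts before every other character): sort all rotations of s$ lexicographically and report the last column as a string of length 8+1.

ab$ddcdda

rank  rotation   last
    0  $adddcdba  a
    1  a$adddcdb  b
    2  adddcdba$  $
    3  ba$adddcd  d
    4  cdba$addd  d
    5  dba$adddc  c
    6  dcdba$add  d
    7  ddcdba$ad  d
    8  dddcdba$a  a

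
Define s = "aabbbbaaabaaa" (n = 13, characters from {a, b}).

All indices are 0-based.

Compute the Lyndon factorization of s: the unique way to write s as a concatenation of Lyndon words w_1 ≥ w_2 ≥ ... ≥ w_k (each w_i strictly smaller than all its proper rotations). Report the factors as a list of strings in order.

emit factor 1: 'aabbbb' (i=0, period=6)
emit factor 2: 'aaab' (i=6, period=4)
emit factor 3: 'a' (i=10, period=1)
emit factor 4: 'a' (i=11, period=1)
emit factor 5: 'a' (i=12, period=1)

["aabbbb", "aaab", "a", "a", "a"]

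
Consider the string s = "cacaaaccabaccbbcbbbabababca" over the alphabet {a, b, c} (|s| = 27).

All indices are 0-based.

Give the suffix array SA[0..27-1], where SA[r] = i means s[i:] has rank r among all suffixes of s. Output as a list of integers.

rank | idx | suffix
   0 |  26 | a
   1 |   3 | aaaccabaccbbcbbbabababca
   2 |   4 | aaccabaccbbcbbbabababca
   3 |  19 | abababca
   4 |  21 | ababca
   5 |   8 | abaccbbcbbbabababca
   6 |  23 | abca
   7 |   1 | acaaaccabaccbbcbbbabababca
   8 |   5 | accabaccbbcbbbabababca
   9 |  10 | accbbcbbbabababca
  10 |  18 | babababca
  11 |  20 | bababca
  12 |  22 | babca
  13 |   9 | baccbbcbbbabababca
  14 |  17 | bbabababca
  15 |  16 | bbbabababca
  16 |  13 | bbcbbbabababca
  17 |  24 | bca
  18 |  14 | bcbbbabababca
  19 |  25 | ca
  20 |   2 | caaaccabaccbbcbbbabababca
  21 |   7 | cabaccbbcbbbabababca
  22 |   0 | cacaaaccabaccbbcbbbabababca
  23 |  15 | cbbbabababca
  24 |  12 | cbbcbbbabababca
  25 |   6 | ccabaccbbcbbbabababca
  26 |  11 | ccbbcbbbabababca

[26, 3, 4, 19, 21, 8, 23, 1, 5, 10, 18, 20, 22, 9, 17, 16, 13, 24, 14, 25, 2, 7, 0, 15, 12, 6, 11]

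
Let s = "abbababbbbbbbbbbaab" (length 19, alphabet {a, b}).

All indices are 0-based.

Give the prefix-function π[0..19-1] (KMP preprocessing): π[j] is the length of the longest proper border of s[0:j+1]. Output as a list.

[0, 0, 0, 1, 2, 1, 2, 3, 0, 0, 0, 0, 0, 0, 0, 0, 1, 1, 2]

π[0] = 0
j=1 s[j]='b': π[1]=0 (border '')
j=2 s[j]='b': π[2]=0 (border '')
j=3 s[j]='a': π[3]=1 (border 'a')
j=4 s[j]='b': π[4]=2 (border 'ab')
j=5 s[j]='a': k: 2→0; π[5]=1 (border 'a')
j=6 s[j]='b': π[6]=2 (border 'ab')
j=7 s[j]='b': π[7]=3 (border 'abb')
j=8 s[j]='b': k: 3→0; π[8]=0 (border '')
j=9 s[j]='b': π[9]=0 (border '')
j=10 s[j]='b': π[10]=0 (border '')
j=11 s[j]='b': π[11]=0 (border '')
j=12 s[j]='b': π[12]=0 (border '')
j=13 s[j]='b': π[13]=0 (border '')
j=14 s[j]='b': π[14]=0 (border '')
j=15 s[j]='b': π[15]=0 (border '')
j=16 s[j]='a': π[16]=1 (border 'a')
j=17 s[j]='a': k: 1→0; π[17]=1 (border 'a')
j=18 s[j]='b': π[18]=2 (border 'ab')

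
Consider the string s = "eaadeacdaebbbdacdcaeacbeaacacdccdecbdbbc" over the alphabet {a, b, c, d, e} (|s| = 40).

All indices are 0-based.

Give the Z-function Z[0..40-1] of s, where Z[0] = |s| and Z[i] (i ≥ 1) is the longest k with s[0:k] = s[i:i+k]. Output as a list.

[40, 0, 0, 0, 2, 0, 0, 0, 0, 1, 0, 0, 0, 0, 0, 0, 0, 0, 0, 2, 0, 0, 0, 3, 0, 0, 0, 0, 0, 0, 0, 0, 0, 1, 0, 0, 0, 0, 0, 0]

Z[0]=40
i=1: fresh scan; Z[1]=0
i=2: fresh scan; Z[2]=0
i=3: fresh scan; Z[3]=0
i=4: fresh scan; Z[4]=2 extend→box=[4,6)
i=5: min(r-i=1, Z[1]=0)=0; Z[5]=0
i=6: fresh scan; Z[6]=0
i=7: fresh scan; Z[7]=0
i=8: fresh scan; Z[8]=0
i=9: fresh scan; Z[9]=1 extend→box=[9,10)
i=10: fresh scan; Z[10]=0
i=11: fresh scan; Z[11]=0
i=12: fresh scan; Z[12]=0
i=13: fresh scan; Z[13]=0
i=14: fresh scan; Z[14]=0
i=15: fresh scan; Z[15]=0
i=16: fresh scan; Z[16]=0
i=17: fresh scan; Z[17]=0
i=18: fresh scan; Z[18]=0
i=19: fresh scan; Z[19]=2 extend→box=[19,21)
i=20: min(r-i=1, Z[1]=0)=0; Z[20]=0
i=21: fresh scan; Z[21]=0
i=22: fresh scan; Z[22]=0
i=23: fresh scan; Z[23]=3 extend→box=[23,26)
i=24: min(r-i=2, Z[1]=0)=0; Z[24]=0
i=25: min(r-i=1, Z[2]=0)=0; Z[25]=0
i=26: fresh scan; Z[26]=0
i=27: fresh scan; Z[27]=0
i=28: fresh scan; Z[28]=0
i=29: fresh scan; Z[29]=0
i=30: fresh scan; Z[30]=0
i=31: fresh scan; Z[31]=0
i=32: fresh scan; Z[32]=0
i=33: fresh scan; Z[33]=1 extend→box=[33,34)
i=34: fresh scan; Z[34]=0
i=35: fresh scan; Z[35]=0
i=36: fresh scan; Z[36]=0
i=37: fresh scan; Z[37]=0
i=38: fresh scan; Z[38]=0
i=39: fresh scan; Z[39]=0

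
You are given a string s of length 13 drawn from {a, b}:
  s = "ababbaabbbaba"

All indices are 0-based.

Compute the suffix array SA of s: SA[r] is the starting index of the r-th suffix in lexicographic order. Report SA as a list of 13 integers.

[12, 5, 10, 0, 2, 6, 11, 4, 9, 1, 3, 8, 7]

rank | idx | suffix
   0 |  12 | a
   1 |   5 | aabbbaba
   2 |  10 | aba
   3 |   0 | ababbaabbbaba
   4 |   2 | abbaabbbaba
   5 |   6 | abbbaba
   6 |  11 | ba
   7 |   4 | baabbbaba
   8 |   9 | baba
   9 |   1 | babbaabbbaba
  10 |   3 | bbaabbbaba
  11 |   8 | bbaba
  12 |   7 | bbbaba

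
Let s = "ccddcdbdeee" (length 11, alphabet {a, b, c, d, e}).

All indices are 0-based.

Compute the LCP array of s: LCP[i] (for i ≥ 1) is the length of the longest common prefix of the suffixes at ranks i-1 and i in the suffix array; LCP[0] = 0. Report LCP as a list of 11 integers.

[0, 0, 1, 2, 0, 1, 1, 1, 0, 1, 2]

rank | idx | suffix
   0 |   6 | bdeee
   1 |   0 | ccddcdbdeee
   2 |   4 | cdbdeee
   3 |   1 | cddcdbdeee
   4 |   5 | dbdeee
   5 |   3 | dcdbdeee
   6 |   2 | ddcdbdeee
   7 |   7 | deee
   8 |  10 | e
   9 |   9 | ee
  10 |   8 | eee

SA = [6, 0, 4, 1, 5, 3, 2, 7, 10, 9, 8]
[i] adj suffixes → lcp
  [1] 6/0 → 0 ('')
  [2] 0/4 → 1 ('c')
  [3] 4/1 → 2 ('cd')
  [4] 1/5 → 0 ('')
  [5] 5/3 → 1 ('d')
  [6] 3/2 → 1 ('d')
  [7] 2/7 → 1 ('d')
  [8] 7/10 → 0 ('')
  [9] 10/9 → 1 ('e')
  [10] 9/8 → 2 ('ee')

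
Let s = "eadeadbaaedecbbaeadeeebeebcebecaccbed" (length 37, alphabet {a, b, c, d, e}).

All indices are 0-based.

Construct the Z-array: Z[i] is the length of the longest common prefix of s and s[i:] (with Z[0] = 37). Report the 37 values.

[37, 0, 0, 3, 0, 0, 0, 0, 0, 1, 0, 1, 0, 0, 0, 0, 4, 0, 0, 1, 1, 1, 0, 1, 1, 0, 0, 1, 0, 1, 0, 0, 0, 0, 0, 1, 0]

Z[0]=37
i=1: fresh scan; Z[1]=0
i=2: fresh scan; Z[2]=0
i=3: fresh scan; Z[3]=3 scan→box=[3,6)
i=4: min(r-i=2, Z[1]=0)=0; Z[4]=0
i=5: min(r-i=1, Z[2]=0)=0; Z[5]=0
i=6: fresh scan; Z[6]=0
i=7: fresh scan; Z[7]=0
i=8: fresh scan; Z[8]=0
i=9: fresh scan; Z[9]=1 scan→box=[9,10)
i=10: fresh scan; Z[10]=0
i=11: fresh scan; Z[11]=1 scan→box=[11,12)
i=12: fresh scan; Z[12]=0
i=13: fresh scan; Z[13]=0
i=14: fresh scan; Z[14]=0
i=15: fresh scan; Z[15]=0
i=16: fresh scan; Z[16]=4 scan→box=[16,20)
i=17: min(r-i=3, Z[1]=0)=0; Z[17]=0
i=18: min(r-i=2, Z[2]=0)=0; Z[18]=0
i=19: min(r-i=1, Z[3]=3)=1; Z[19]=1
i=20: fresh scan; Z[20]=1 scan→box=[20,21)
i=21: fresh scan; Z[21]=1 scan→box=[21,22)
i=22: fresh scan; Z[22]=0
i=23: fresh scan; Z[23]=1 scan→box=[23,24)
i=24: fresh scan; Z[24]=1 scan→box=[24,25)
i=25: fresh scan; Z[25]=0
i=26: fresh scan; Z[26]=0
i=27: fresh scan; Z[27]=1 scan→box=[27,28)
i=28: fresh scan; Z[28]=0
i=29: fresh scan; Z[29]=1 scan→box=[29,30)
i=30: fresh scan; Z[30]=0
i=31: fresh scan; Z[31]=0
i=32: fresh scan; Z[32]=0
i=33: fresh scan; Z[33]=0
i=34: fresh scan; Z[34]=0
i=35: fresh scan; Z[35]=1 scan→box=[35,36)
i=36: fresh scan; Z[36]=0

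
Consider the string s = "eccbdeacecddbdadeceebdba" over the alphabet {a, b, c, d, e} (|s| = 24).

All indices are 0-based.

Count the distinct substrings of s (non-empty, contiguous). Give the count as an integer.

sorted suffixes:
  #0 SA[0]=23  'a'
  #1 SA[1]=6  'acecddbdadeceebdba'
  #2 SA[2]=14  'adeceebdba'
  #3 SA[3]=22  'ba'
  #4 SA[4]=12  'bdadeceebdba'
  #5 SA[5]=20  'bdba'
  #6 SA[6]=3  'bdeacecddbdadeceebdba'
  #7 SA[7]=2  'cbdeacecddbdadeceebdba'
  #8 SA[8]=1  'ccbdeacecddbdadeceebdba'
  #9 SA[9]=9  'cddbdadeceebdba'
  #10 SA[10]=7  'cecddbdadeceebdba'
  #11 SA[11]=17  'ceebdba'
  #12 SA[12]=13  'dadeceebdba'
  #13 SA[13]=21  'dba'
  #14 SA[14]=11  'dbdadeceebdba'
  #15 SA[15]=10  'ddbdadeceebdba'
  #16 SA[16]=4  'deacecddbdadeceebdba'
  #17 SA[17]=15  'deceebdba'
  #18 SA[18]=5  'eacecddbdadeceebdba'
  #19 SA[19]=19  'ebdba'
  #20 SA[20]=0  'eccbdeacecddbdadeceebdba'
  #21 SA[21]=8  'ecddbdadeceebdba'
  #22 SA[22]=16  'eceebdba'
  #23 SA[23]=18  'eebdba'

SA = [23, 6, 14, 22, 12, 20, 3, 2, 1, 9, 7, 17, 13, 21, 11, 10, 4, 15, 5, 19, 0, 8, 16, 18]
[i] adj suffixes → lcp
  [1] 23/6 → 1 ('a')
  [2] 6/14 → 1 ('a')
  [3] 14/22 → 0 ('')
  [4] 22/12 → 1 ('b')
  [5] 12/20 → 2 ('bd')
  [6] 20/3 → 2 ('bd')
  [7] 3/2 → 0 ('')
  [8] 2/1 → 1 ('c')
  [9] 1/9 → 1 ('c')
  [10] 9/7 → 1 ('c')
  [11] 7/17 → 2 ('ce')
  [12] 17/13 → 0 ('')
  [13] 13/21 → 1 ('d')
  [14] 21/11 → 2 ('db')
  [15] 11/10 → 1 ('d')
  [16] 10/4 → 1 ('d')
  [17] 4/15 → 2 ('de')
  [18] 15/5 → 0 ('')
  [19] 5/19 → 1 ('e')
  [20] 19/0 → 1 ('e')
  [21] 0/8 → 2 ('ec')
  [22] 8/16 → 2 ('ec')
  [23] 16/18 → 1 ('e')

n(n+1)/2 = 24·25/2 = 300
Σ LCP = 0 + 1 + 1 + 0 + 1 + 2 + 2 + 0 + 1 + 1 + 1 + 2 + 0 + 1 + 2 + 1 + 1 + 2 + 0 + 1 + 1 + 2 + 2 + 1 = 26
distinct = 300 − 26 = 274

274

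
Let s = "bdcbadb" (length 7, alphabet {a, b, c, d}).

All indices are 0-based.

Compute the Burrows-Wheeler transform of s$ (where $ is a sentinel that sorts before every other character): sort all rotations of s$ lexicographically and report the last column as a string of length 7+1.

rank  rotation  last
    0  $bdcbadb  b
    1  adb$bdcb  b
    2  b$bdcbad  d
    3  badb$bdc  c
    4  bdcbadb$  $
    5  cbadb$bd  d
    6  db$bdcba  a
    7  dcbadb$b  b

bbdc$dab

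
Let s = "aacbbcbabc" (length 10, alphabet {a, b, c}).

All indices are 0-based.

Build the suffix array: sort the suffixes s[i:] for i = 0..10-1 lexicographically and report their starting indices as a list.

[0, 7, 1, 6, 3, 8, 4, 9, 5, 2]

sorted suffixes:
  #0 SA[0]=0  'aacbbcbabc'
  #1 SA[1]=7  'abc'
  #2 SA[2]=1  'acbbcbabc'
  #3 SA[3]=6  'babc'
  #4 SA[4]=3  'bbcbabc'
  #5 SA[5]=8  'bc'
  #6 SA[6]=4  'bcbabc'
  #7 SA[7]=9  'c'
  #8 SA[8]=5  'cbabc'
  #9 SA[9]=2  'cbbcbabc'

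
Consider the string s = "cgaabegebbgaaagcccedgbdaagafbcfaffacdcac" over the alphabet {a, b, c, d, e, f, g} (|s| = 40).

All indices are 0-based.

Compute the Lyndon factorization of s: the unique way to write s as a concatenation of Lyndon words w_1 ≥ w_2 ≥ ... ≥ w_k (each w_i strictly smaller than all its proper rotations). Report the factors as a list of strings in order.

emit factor 1: 'cg' (i=0, period=2)
emit factor 2: 'aabegebbg' (i=2, period=9)
emit factor 3: 'aaagcccedgbdaagafbcfaffacdcac' (i=11, period=29)

["cg", "aabegebbg", "aaagcccedgbdaagafbcfaffacdcac"]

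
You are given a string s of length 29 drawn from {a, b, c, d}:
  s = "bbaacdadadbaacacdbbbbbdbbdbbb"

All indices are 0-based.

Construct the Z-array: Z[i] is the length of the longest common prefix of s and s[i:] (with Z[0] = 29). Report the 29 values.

Z[0]=29
i=1: i≥r, start 0; Z[1]=1 grow→box=[1,2)
i=2: i≥r, start 0; Z[2]=0
i=3: i≥r, start 0; Z[3]=0
i=4: i≥r, start 0; Z[4]=0
i=5: i≥r, start 0; Z[5]=0
i=6: i≥r, start 0; Z[6]=0
i=7: i≥r, start 0; Z[7]=0
i=8: i≥r, start 0; Z[8]=0
i=9: i≥r, start 0; Z[9]=0
i=10: i≥r, start 0; Z[10]=1 grow→box=[10,11)
i=11: i≥r, start 0; Z[11]=0
i=12: i≥r, start 0; Z[12]=0
i=13: i≥r, start 0; Z[13]=0
i=14: i≥r, start 0; Z[14]=0
i=15: i≥r, start 0; Z[15]=0
i=16: i≥r, start 0; Z[16]=0
i=17: i≥r, start 0; Z[17]=2 grow→box=[17,19)
i=18: min(r-i=1, Z[1]=1)=1; Z[18]=2 grow→box=[18,20)
i=19: min(r-i=1, Z[1]=1)=1; Z[19]=2 grow→box=[19,21)
i=20: min(r-i=1, Z[1]=1)=1; Z[20]=2 grow→box=[20,22)
i=21: min(r-i=1, Z[1]=1)=1; Z[21]=1
i=22: i≥r, start 0; Z[22]=0
i=23: i≥r, start 0; Z[23]=2 grow→box=[23,25)
i=24: min(r-i=1, Z[1]=1)=1; Z[24]=1
i=25: i≥r, start 0; Z[25]=0
i=26: i≥r, start 0; Z[26]=2 grow→box=[26,28)
i=27: min(r-i=1, Z[1]=1)=1; Z[27]=2 grow→box=[27,29)
i=28: min(r-i=1, Z[1]=1)=1; Z[28]=1

[29, 1, 0, 0, 0, 0, 0, 0, 0, 0, 1, 0, 0, 0, 0, 0, 0, 2, 2, 2, 2, 1, 0, 2, 1, 0, 2, 2, 1]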